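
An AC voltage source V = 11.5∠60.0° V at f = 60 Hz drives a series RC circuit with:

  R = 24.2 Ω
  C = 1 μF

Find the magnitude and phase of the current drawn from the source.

Step 1 — Angular frequency: ω = 2π·f = 2π·60 = 377 rad/s.
Step 2 — Component impedances:
  R: Z = R = 24.2 Ω
  C: Z = 1/(jωC) = -j/(ω·C) = 0 - j2653 Ω
Step 3 — Series combination: Z_total = R + C = 24.2 - j2653 Ω = 2653∠-89.5° Ω.
Step 4 — Source phasor: V = 11.5∠60.0° V = 5.75 + j9.959 V.
Step 5 — Ohm's law: I = V / Z_total = (5.75 + j9.959) / (24.2 - j2653) = -0.003734 + j0.002202 A.
Step 6 — Convert to polar: |I| = 0.004335 A, ∠I = 149.5°.

I = 0.004335∠149.5° A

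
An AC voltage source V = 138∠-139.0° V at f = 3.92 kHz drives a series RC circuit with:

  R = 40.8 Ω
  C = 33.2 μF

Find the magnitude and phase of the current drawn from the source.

Step 1 — Angular frequency: ω = 2π·f = 2π·3920 = 2.463e+04 rad/s.
Step 2 — Component impedances:
  R: Z = R = 40.8 Ω
  C: Z = 1/(jωC) = -j/(ω·C) = 0 - j1.223 Ω
Step 3 — Series combination: Z_total = R + C = 40.8 - j1.223 Ω = 40.82∠-1.7° Ω.
Step 4 — Source phasor: V = 138∠-139.0° V = -104.1 - j90.54 V.
Step 5 — Ohm's law: I = V / Z_total = (-104.1 - j90.54) / (40.8 - j1.223) = -2.484 - j2.293 A.
Step 6 — Convert to polar: |I| = 3.381 A, ∠I = -137.3°.

I = 3.381∠-137.3° A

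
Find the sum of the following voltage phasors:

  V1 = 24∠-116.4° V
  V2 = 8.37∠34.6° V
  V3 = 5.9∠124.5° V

Step 1 — Convert each phasor to rectangular form:
  V1 = 24·(cos(-116.4°) + j·sin(-116.4°)) = -10.67 - j21.5 V
  V2 = 8.37·(cos(34.6°) + j·sin(34.6°)) = 6.89 + j4.753 V
  V3 = 5.9·(cos(124.5°) + j·sin(124.5°)) = -3.342 + j4.862 V
Step 2 — Sum components: V_total = -7.123 - j11.88 V.
Step 3 — Convert to polar: |V_total| = 13.85 V, ∠V_total = -120.9°.

V_total = 13.85∠-120.9° V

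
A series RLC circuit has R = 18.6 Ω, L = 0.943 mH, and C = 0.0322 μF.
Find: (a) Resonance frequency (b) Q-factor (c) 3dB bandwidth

Step 1 — Resonance: ω₀ = 1/√(LC) = 1/√(0.000943·3.22e-08) = 1.815e+05 rad/s.
Step 2 — f₀ = ω₀/(2π) = 2.888e+04 Hz.
Step 3 — Series Q: Q = ω₀L/R = 1.815e+05·0.000943/18.6 = 9.201.
Step 4 — Bandwidth: Δω = ω₀/Q = 1.972e+04 rad/s; BW = Δω/(2π) = 3139 Hz.

(a) f₀ = 2.888e+04 Hz  (b) Q = 9.201  (c) BW = 3139 Hz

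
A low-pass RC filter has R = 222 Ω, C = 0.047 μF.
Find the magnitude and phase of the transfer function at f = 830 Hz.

Step 1 — Angular frequency: ω = 2π·830 = 5215 rad/s.
Step 2 — Transfer function: H(jω) = 1/(1 + jωRC).
Step 3 — Denominator: 1 + jωRC = 1 + j·5215·222·4.7e-08 = 1 + j0.05441.
Step 4 — H = 0.997 - j0.05425.
Step 5 — Magnitude: |H| = 0.9985 (-0.0 dB); phase: φ = -3.1°.

|H| = 0.9985 (-0.0 dB), φ = -3.1°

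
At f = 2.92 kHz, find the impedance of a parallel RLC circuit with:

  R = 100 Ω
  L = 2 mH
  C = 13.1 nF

Step 1 — Angular frequency: ω = 2π·f = 2π·2920 = 1.835e+04 rad/s.
Step 2 — Component impedances:
  R: Z = R = 100 Ω
  L: Z = jωL = j·1.835e+04·0.002 = 0 + j36.69 Ω
  C: Z = 1/(jωC) = -j/(ω·C) = 0 - j4161 Ω
Step 3 — Parallel combination: 1/Z_total = 1/R + 1/L + 1/C; Z_total = 12.05 + j32.56 Ω = 34.72∠69.7° Ω.

Z = 12.05 + j32.56 Ω = 34.72∠69.7° Ω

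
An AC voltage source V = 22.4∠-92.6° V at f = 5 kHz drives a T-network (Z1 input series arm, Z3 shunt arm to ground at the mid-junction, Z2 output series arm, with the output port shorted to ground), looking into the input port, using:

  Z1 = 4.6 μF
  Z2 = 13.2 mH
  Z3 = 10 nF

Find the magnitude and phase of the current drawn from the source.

Step 1 — Angular frequency: ω = 2π·f = 2π·5000 = 3.142e+04 rad/s.
Step 2 — Component impedances:
  Z1: Z = 1/(jωC) = -j/(ω·C) = 0 - j6.92 Ω
  Z2: Z = jωL = j·3.142e+04·0.0132 = 0 + j414.7 Ω
  Z3: Z = 1/(jωC) = -j/(ω·C) = 0 - j3183 Ω
Step 3 — With the output port shorted to ground, the output series arm Z2 runs from the junction to ground; the shunt arm Z3 also runs from the junction to ground. They appear in parallel: Z3 || Z2 = 0 + j476.8 Ω.
Step 4 — Series with input arm Z1: Z_in = Z1 + (Z3 || Z2) = 0 + j469.9 Ω = 469.9∠90.0° Ω.
Step 5 — Source phasor: V = 22.4∠-92.6° V = -1.016 - j22.38 V.
Step 6 — Ohm's law: I = V / Z_total = (-1.016 - j22.38) / (0 + j469.9) = -0.04762 + j0.002162 A.
Step 7 — Convert to polar: |I| = 0.04767 A, ∠I = 177.4°.

I = 0.04767∠177.4° A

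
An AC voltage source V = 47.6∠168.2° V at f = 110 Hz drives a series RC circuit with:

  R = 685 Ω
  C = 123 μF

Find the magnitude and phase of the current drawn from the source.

Step 1 — Angular frequency: ω = 2π·f = 2π·110 = 691.2 rad/s.
Step 2 — Component impedances:
  R: Z = R = 685 Ω
  C: Z = 1/(jωC) = -j/(ω·C) = 0 - j11.76 Ω
Step 3 — Series combination: Z_total = R + C = 685 - j11.76 Ω = 685.1∠-1.0° Ω.
Step 4 — Source phasor: V = 47.6∠168.2° V = -46.59 + j9.734 V.
Step 5 — Ohm's law: I = V / Z_total = (-46.59 + j9.734) / (685 - j11.76) = -0.06824 + j0.01304 A.
Step 6 — Convert to polar: |I| = 0.06948 A, ∠I = 169.2°.

I = 0.06948∠169.2° A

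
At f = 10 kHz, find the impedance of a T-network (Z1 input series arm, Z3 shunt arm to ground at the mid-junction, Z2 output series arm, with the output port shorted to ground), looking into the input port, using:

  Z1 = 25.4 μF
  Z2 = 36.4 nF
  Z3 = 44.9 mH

Step 1 — Angular frequency: ω = 2π·f = 2π·1e+04 = 6.283e+04 rad/s.
Step 2 — Component impedances:
  Z1: Z = 1/(jωC) = -j/(ω·C) = 0 - j0.6266 Ω
  Z2: Z = 1/(jωC) = -j/(ω·C) = 0 - j437.2 Ω
  Z3: Z = jωL = j·6.283e+04·0.0449 = 0 + j2821 Ω
Step 3 — With the output port shorted to ground, the output series arm Z2 runs from the junction to ground; the shunt arm Z3 also runs from the junction to ground. They appear in parallel: Z3 || Z2 = 0 - j517.4 Ω.
Step 4 — Series with input arm Z1: Z_in = Z1 + (Z3 || Z2) = 0 - j518.1 Ω = 518.1∠-90.0° Ω.

Z = 0 - j518.1 Ω = 518.1∠-90.0° Ω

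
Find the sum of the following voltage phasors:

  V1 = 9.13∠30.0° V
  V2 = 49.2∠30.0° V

Step 1 — Convert each phasor to rectangular form:
  V1 = 9.13·(cos(30.0°) + j·sin(30.0°)) = 7.907 + j4.565 V
  V2 = 49.2·(cos(30.0°) + j·sin(30.0°)) = 42.61 + j24.6 V
Step 2 — Sum components: V_total = 50.52 + j29.16 V.
Step 3 — Convert to polar: |V_total| = 58.33 V, ∠V_total = 30.0°.

V_total = 58.33∠30.0° V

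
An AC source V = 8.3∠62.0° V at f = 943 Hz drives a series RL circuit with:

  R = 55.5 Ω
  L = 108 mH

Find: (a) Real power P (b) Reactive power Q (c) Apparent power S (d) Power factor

Step 1 — Angular frequency: ω = 2π·f = 2π·943 = 5925 rad/s.
Step 2 — Component impedances:
  R: Z = R = 55.5 Ω
  L: Z = jωL = j·5925·0.108 = 0 + j639.9 Ω
Step 3 — Series combination: Z_total = R + L = 55.5 + j639.9 Ω = 642.3∠85.0° Ω.
Step 4 — Source phasor: V = 8.3∠62.0° V = 3.897 + j7.328 V.
Step 5 — Current: I = V / Z = 0.01189 - j0.005058 A = 0.01292∠-23.0° A.
Step 6 — Complex power: S = V·I* = 0.009268 + j0.1069 VA.
Step 7 — Real power: P = Re(S) = 0.009268 W.
Step 8 — Reactive power: Q = Im(S) = 0.1069 VAR.
Step 9 — Apparent power: |S| = 0.1073 VA.
Step 10 — Power factor: PF = P/|S| = 0.08641 (lagging).

(a) P = 0.009268 W  (b) Q = 0.1069 VAR  (c) S = 0.1073 VA  (d) PF = 0.08641 (lagging)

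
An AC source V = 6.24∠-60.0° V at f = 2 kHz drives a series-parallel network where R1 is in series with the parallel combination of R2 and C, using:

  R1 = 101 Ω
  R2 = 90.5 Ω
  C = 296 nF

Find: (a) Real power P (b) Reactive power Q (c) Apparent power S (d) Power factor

Step 1 — Angular frequency: ω = 2π·f = 2π·2000 = 1.257e+04 rad/s.
Step 2 — Component impedances:
  R1: Z = R = 101 Ω
  R2: Z = R = 90.5 Ω
  C: Z = 1/(jωC) = -j/(ω·C) = 0 - j268.8 Ω
Step 3 — Parallel branch: R2 || C = 1/(1/R2 + 1/C) = 81.29 - j27.36 Ω.
Step 4 — Series with R1: Z_total = R1 + (R2 || C) = 182.3 - j27.36 Ω = 184.3∠-8.5° Ω.
Step 5 — Source phasor: V = 6.24∠-60.0° V = 3.12 - j5.404 V.
Step 6 — Current: I = V / Z = 0.02109 - j0.02648 A = 0.03385∠-51.5° A.
Step 7 — Complex power: S = V·I* = 0.2089 - j0.03136 VA.
Step 8 — Real power: P = Re(S) = 0.2089 W.
Step 9 — Reactive power: Q = Im(S) = -0.03136 VAR.
Step 10 — Apparent power: |S| = 0.2112 VA.
Step 11 — Power factor: PF = P/|S| = 0.9889 (leading).

(a) P = 0.2089 W  (b) Q = -0.03136 VAR  (c) S = 0.2112 VA  (d) PF = 0.9889 (leading)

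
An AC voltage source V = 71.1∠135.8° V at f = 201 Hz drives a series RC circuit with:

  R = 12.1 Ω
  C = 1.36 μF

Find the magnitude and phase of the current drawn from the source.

Step 1 — Angular frequency: ω = 2π·f = 2π·201 = 1263 rad/s.
Step 2 — Component impedances:
  R: Z = R = 12.1 Ω
  C: Z = 1/(jωC) = -j/(ω·C) = 0 - j582.2 Ω
Step 3 — Series combination: Z_total = R + C = 12.1 - j582.2 Ω = 582.3∠-88.8° Ω.
Step 4 — Source phasor: V = 71.1∠135.8° V = -50.97 + j49.57 V.
Step 5 — Ohm's law: I = V / Z_total = (-50.97 + j49.57) / (12.1 - j582.2) = -0.08692 - j0.08574 A.
Step 6 — Convert to polar: |I| = 0.1221 A, ∠I = -135.4°.

I = 0.1221∠-135.4° A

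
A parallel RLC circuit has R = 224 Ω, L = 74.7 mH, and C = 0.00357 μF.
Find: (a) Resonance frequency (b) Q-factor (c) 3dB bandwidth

Step 1 — Resonance: ω₀ = 1/√(LC) = 1/√(0.0747·3.57e-09) = 6.124e+04 rad/s.
Step 2 — f₀ = ω₀/(2π) = 9746 Hz.
Step 3 — Parallel Q: Q = R/(ω₀L) = 224/(6.124e+04·0.0747) = 0.04897.
Step 4 — Bandwidth: Δω = ω₀/Q = 1.251e+06 rad/s; BW = Δω/(2π) = 1.99e+05 Hz.

(a) f₀ = 9746 Hz  (b) Q = 0.04897  (c) BW = 1.99e+05 Hz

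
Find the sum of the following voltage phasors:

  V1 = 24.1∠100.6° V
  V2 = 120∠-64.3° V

Step 1 — Convert each phasor to rectangular form:
  V1 = 24.1·(cos(100.6°) + j·sin(100.6°)) = -4.433 + j23.69 V
  V2 = 120·(cos(-64.3°) + j·sin(-64.3°)) = 52.04 - j108.1 V
Step 2 — Sum components: V_total = 47.61 - j84.44 V.
Step 3 — Convert to polar: |V_total| = 96.94 V, ∠V_total = -60.6°.

V_total = 96.94∠-60.6° V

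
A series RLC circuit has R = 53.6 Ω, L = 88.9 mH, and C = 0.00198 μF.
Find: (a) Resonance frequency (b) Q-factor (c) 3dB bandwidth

Step 1 — Resonance condition Im(Z)=0 gives ω₀ = 1/√(LC).
Step 2 — ω₀ = 1/√(0.0889·1.98e-09) = 7.537e+04 rad/s.
Step 3 — f₀ = ω₀/(2π) = 1.2e+04 Hz.
Step 4 — Series Q: Q = ω₀L/R = 7.537e+04·0.0889/53.6 = 125.
Step 5 — 3dB bandwidth: Δω = ω₀/Q = 602.9 rad/s; BW = Δω/(2π) = 95.96 Hz.

(a) f₀ = 1.2e+04 Hz  (b) Q = 125  (c) BW = 95.96 Hz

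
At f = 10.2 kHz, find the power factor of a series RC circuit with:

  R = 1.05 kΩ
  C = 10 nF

Step 1 — Angular frequency: ω = 2π·f = 2π·1.02e+04 = 6.409e+04 rad/s.
Step 2 — Component impedances:
  R: Z = R = 1050 Ω
  C: Z = 1/(jωC) = -j/(ω·C) = 0 - j1560 Ω
Step 3 — Series combination: Z_total = R + C = 1050 - j1560 Ω = 1881∠-56.1° Ω.
Step 4 — Power factor: PF = cos(φ) = Re(Z)/|Z| = 1050/1880.7 = 0.5583.
Step 5 — Type: Im(Z) = -1560 ⇒ leading (phase φ = -56.1°).

PF = 0.5583 (leading, φ = -56.1°)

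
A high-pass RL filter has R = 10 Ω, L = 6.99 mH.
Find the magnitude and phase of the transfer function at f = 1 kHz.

Step 1 — Angular frequency: ω = 2π·1000 = 6283 rad/s.
Step 2 — Transfer function: H(jω) = jωL/(R + jωL).
Step 3 — Numerator jωL = j·43.92; denominator R + jωL = 10 + j43.92.
Step 4 — H = 0.9507 + j0.2165.
Step 5 — Magnitude: |H| = 0.975 (-0.2 dB); phase: φ = 12.8°.

|H| = 0.975 (-0.2 dB), φ = 12.8°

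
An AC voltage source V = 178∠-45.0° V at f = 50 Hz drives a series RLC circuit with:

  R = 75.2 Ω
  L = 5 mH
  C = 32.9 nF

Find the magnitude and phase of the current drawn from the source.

Step 1 — Angular frequency: ω = 2π·f = 2π·50 = 314.2 rad/s.
Step 2 — Component impedances:
  R: Z = R = 75.2 Ω
  L: Z = jωL = j·314.2·0.005 = 0 + j1.571 Ω
  C: Z = 1/(jωC) = -j/(ω·C) = 0 - j9.675e+04 Ω
Step 3 — Series combination: Z_total = R + L + C = 75.2 - j9.675e+04 Ω = 9.675e+04∠-90.0° Ω.
Step 4 — Source phasor: V = 178∠-45.0° V = 125.9 - j125.9 V.
Step 5 — Ohm's law: I = V / Z_total = (125.9 - j125.9) / (75.2 - j9.675e+04) = 0.001302 + j0.0013 A.
Step 6 — Convert to polar: |I| = 0.00184 A, ∠I = 45.0°.

I = 0.00184∠45.0° A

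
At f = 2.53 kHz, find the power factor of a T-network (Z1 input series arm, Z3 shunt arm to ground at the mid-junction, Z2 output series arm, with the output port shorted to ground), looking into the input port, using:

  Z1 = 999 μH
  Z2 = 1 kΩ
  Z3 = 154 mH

Step 1 — Angular frequency: ω = 2π·f = 2π·2530 = 1.59e+04 rad/s.
Step 2 — Component impedances:
  Z1: Z = jωL = j·1.59e+04·0.000999 = 0 + j15.88 Ω
  Z2: Z = R = 1000 Ω
  Z3: Z = jωL = j·1.59e+04·0.154 = 0 + j2448 Ω
Step 3 — With the output port shorted to ground, the output series arm Z2 runs from the junction to ground; the shunt arm Z3 also runs from the junction to ground. They appear in parallel: Z3 || Z2 = 857 + j350.1 Ω.
Step 4 — Series with input arm Z1: Z_in = Z1 + (Z3 || Z2) = 857 + j366 Ω = 931.9∠23.1° Ω.
Step 5 — Power factor: PF = cos(φ) = Re(Z)/|Z| = 857/931.86 = 0.9197.
Step 6 — Type: Im(Z) = 366 ⇒ lagging (phase φ = 23.1°).

PF = 0.9197 (lagging, φ = 23.1°)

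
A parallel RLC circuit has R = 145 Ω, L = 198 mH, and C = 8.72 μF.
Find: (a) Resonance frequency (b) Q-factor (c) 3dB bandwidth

Step 1 — Resonance: ω₀ = 1/√(LC) = 1/√(0.198·8.72e-06) = 761 rad/s.
Step 2 — f₀ = ω₀/(2π) = 121.1 Hz.
Step 3 — Parallel Q: Q = R/(ω₀L) = 145/(761·0.198) = 0.9623.
Step 4 — Bandwidth: Δω = ω₀/Q = 790.9 rad/s; BW = Δω/(2π) = 125.9 Hz.

(a) f₀ = 121.1 Hz  (b) Q = 0.9623  (c) BW = 125.9 Hz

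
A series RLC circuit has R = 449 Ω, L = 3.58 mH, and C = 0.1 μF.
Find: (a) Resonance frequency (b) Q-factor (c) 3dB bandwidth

Step 1 — Resonance: ω₀ = 1/√(LC) = 1/√(0.00358·1e-07) = 5.285e+04 rad/s.
Step 2 — f₀ = ω₀/(2π) = 8412 Hz.
Step 3 — Series Q: Q = ω₀L/R = 5.285e+04·0.00358/449 = 0.4214.
Step 4 — Bandwidth: Δω = ω₀/Q = 1.254e+05 rad/s; BW = Δω/(2π) = 1.996e+04 Hz.

(a) f₀ = 8412 Hz  (b) Q = 0.4214  (c) BW = 1.996e+04 Hz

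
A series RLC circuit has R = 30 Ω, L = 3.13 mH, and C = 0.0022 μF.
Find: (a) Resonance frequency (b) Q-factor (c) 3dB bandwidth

Step 1 — Resonance: ω₀ = 1/√(LC) = 1/√(0.00313·2.2e-09) = 3.811e+05 rad/s.
Step 2 — f₀ = ω₀/(2π) = 6.065e+04 Hz.
Step 3 — Series Q: Q = ω₀L/R = 3.811e+05·0.00313/30 = 39.76.
Step 4 — Bandwidth: Δω = ω₀/Q = 9585 rad/s; BW = Δω/(2π) = 1525 Hz.

(a) f₀ = 6.065e+04 Hz  (b) Q = 39.76  (c) BW = 1525 Hz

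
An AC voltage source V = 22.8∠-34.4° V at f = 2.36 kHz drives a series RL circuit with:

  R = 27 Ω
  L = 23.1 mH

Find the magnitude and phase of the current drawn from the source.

Step 1 — Angular frequency: ω = 2π·f = 2π·2360 = 1.483e+04 rad/s.
Step 2 — Component impedances:
  R: Z = R = 27 Ω
  L: Z = jωL = j·1.483e+04·0.0231 = 0 + j342.5 Ω
Step 3 — Series combination: Z_total = R + L = 27 + j342.5 Ω = 343.6∠85.5° Ω.
Step 4 — Source phasor: V = 22.8∠-34.4° V = 18.81 - j12.88 V.
Step 5 — Ohm's law: I = V / Z_total = (18.81 - j12.88) / (27 + j342.5) = -0.03307 - j0.05753 A.
Step 6 — Convert to polar: |I| = 0.06636 A, ∠I = -119.9°.

I = 0.06636∠-119.9° A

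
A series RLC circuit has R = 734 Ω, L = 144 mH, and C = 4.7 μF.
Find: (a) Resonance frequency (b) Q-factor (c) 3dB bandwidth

Step 1 — Resonance condition Im(Z)=0 gives ω₀ = 1/√(LC).
Step 2 — ω₀ = 1/√(0.144·4.7e-06) = 1216 rad/s.
Step 3 — f₀ = ω₀/(2π) = 193.5 Hz.
Step 4 — Series Q: Q = ω₀L/R = 1216·0.144/734 = 0.2385.
Step 5 — 3dB bandwidth: Δω = ω₀/Q = 5097 rad/s; BW = Δω/(2π) = 811.2 Hz.

(a) f₀ = 193.5 Hz  (b) Q = 0.2385  (c) BW = 811.2 Hz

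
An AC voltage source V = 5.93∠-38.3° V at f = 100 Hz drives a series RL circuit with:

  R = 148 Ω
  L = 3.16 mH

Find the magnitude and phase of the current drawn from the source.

Step 1 — Angular frequency: ω = 2π·f = 2π·100 = 628.3 rad/s.
Step 2 — Component impedances:
  R: Z = R = 148 Ω
  L: Z = jωL = j·628.3·0.00316 = 0 + j1.985 Ω
Step 3 — Series combination: Z_total = R + L = 148 + j1.985 Ω = 148∠0.8° Ω.
Step 4 — Source phasor: V = 5.93∠-38.3° V = 4.654 - j3.675 V.
Step 5 — Ohm's law: I = V / Z_total = (4.654 - j3.675) / (148 + j1.985) = 0.03111 - j0.02525 A.
Step 6 — Convert to polar: |I| = 0.04006 A, ∠I = -39.1°.

I = 0.04006∠-39.1° A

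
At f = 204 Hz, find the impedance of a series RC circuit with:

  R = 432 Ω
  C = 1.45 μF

Step 1 — Angular frequency: ω = 2π·f = 2π·204 = 1282 rad/s.
Step 2 — Component impedances:
  R: Z = R = 432 Ω
  C: Z = 1/(jωC) = -j/(ω·C) = 0 - j538 Ω
Step 3 — Series combination: Z_total = R + C = 432 - j538 Ω = 690∠-51.2° Ω.

Z = 432 - j538 Ω = 690∠-51.2° Ω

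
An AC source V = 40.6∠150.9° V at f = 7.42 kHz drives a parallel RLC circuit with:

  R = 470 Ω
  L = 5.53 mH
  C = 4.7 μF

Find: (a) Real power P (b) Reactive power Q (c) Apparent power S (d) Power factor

Step 1 — Angular frequency: ω = 2π·f = 2π·7420 = 4.662e+04 rad/s.
Step 2 — Component impedances:
  R: Z = R = 470 Ω
  L: Z = jωL = j·4.662e+04·0.00553 = 0 + j257.8 Ω
  C: Z = 1/(jωC) = -j/(ω·C) = 0 - j4.564 Ω
Step 3 — Parallel combination: 1/Z_total = 1/R + 1/L + 1/C; Z_total = 0.04592 - j4.645 Ω = 4.646∠-89.4° Ω.
Step 4 — Source phasor: V = 40.6∠150.9° V = -35.48 + j19.75 V.
Step 5 — Current: I = V / Z = -4.325 - j7.594 A = 8.739∠-119.7° A.
Step 6 — Complex power: S = V·I* = 3.507 - j354.8 VA.
Step 7 — Real power: P = Re(S) = 3.507 W.
Step 8 — Reactive power: Q = Im(S) = -354.8 VAR.
Step 9 — Apparent power: |S| = 354.8 VA.
Step 10 — Power factor: PF = P/|S| = 0.009885 (leading).

(a) P = 3.507 W  (b) Q = -354.8 VAR  (c) S = 354.8 VA  (d) PF = 0.009885 (leading)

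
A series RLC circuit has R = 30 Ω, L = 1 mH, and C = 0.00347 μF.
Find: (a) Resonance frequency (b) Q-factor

Step 1 — Resonance condition Im(Z)=0 gives ω₀ = 1/√(LC).
Step 2 — ω₀ = 1/√(0.001·3.47e-09) = 5.368e+05 rad/s.
Step 3 — f₀ = ω₀/(2π) = 8.544e+04 Hz.
Step 4 — Series Q: Q = ω₀L/R = 5.368e+05·0.001/30 = 17.89.

(a) f₀ = 8.544e+04 Hz  (b) Q = 17.89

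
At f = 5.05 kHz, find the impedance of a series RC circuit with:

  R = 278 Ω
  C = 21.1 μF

Step 1 — Angular frequency: ω = 2π·f = 2π·5050 = 3.173e+04 rad/s.
Step 2 — Component impedances:
  R: Z = R = 278 Ω
  C: Z = 1/(jωC) = -j/(ω·C) = 0 - j1.494 Ω
Step 3 — Series combination: Z_total = R + C = 278 - j1.494 Ω = 278∠-0.3° Ω.

Z = 278 - j1.494 Ω = 278∠-0.3° Ω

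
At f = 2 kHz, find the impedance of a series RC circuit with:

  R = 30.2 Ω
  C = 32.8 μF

Step 1 — Angular frequency: ω = 2π·f = 2π·2000 = 1.257e+04 rad/s.
Step 2 — Component impedances:
  R: Z = R = 30.2 Ω
  C: Z = 1/(jωC) = -j/(ω·C) = 0 - j2.426 Ω
Step 3 — Series combination: Z_total = R + C = 30.2 - j2.426 Ω = 30.3∠-4.6° Ω.

Z = 30.2 - j2.426 Ω = 30.3∠-4.6° Ω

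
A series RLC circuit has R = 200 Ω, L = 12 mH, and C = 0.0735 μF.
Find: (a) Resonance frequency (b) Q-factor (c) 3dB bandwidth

Step 1 — Resonance: ω₀ = 1/√(LC) = 1/√(0.012·7.35e-08) = 3.367e+04 rad/s.
Step 2 — f₀ = ω₀/(2π) = 5359 Hz.
Step 3 — Series Q: Q = ω₀L/R = 3.367e+04·0.012/200 = 2.02.
Step 4 — Bandwidth: Δω = ω₀/Q = 1.667e+04 rad/s; BW = Δω/(2π) = 2653 Hz.

(a) f₀ = 5359 Hz  (b) Q = 2.02  (c) BW = 2653 Hz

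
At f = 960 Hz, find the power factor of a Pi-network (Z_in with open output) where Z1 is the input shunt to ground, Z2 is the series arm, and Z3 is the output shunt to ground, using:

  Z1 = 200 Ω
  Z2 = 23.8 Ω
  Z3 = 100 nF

Step 1 — Angular frequency: ω = 2π·f = 2π·960 = 6032 rad/s.
Step 2 — Component impedances:
  Z1: Z = R = 200 Ω
  Z2: Z = R = 23.8 Ω
  Z3: Z = 1/(jωC) = -j/(ω·C) = 0 - j1658 Ω
Step 3 — With open output, the series arm Z2 and the output shunt Z3 appear in series to ground: Z2 + Z3 = 23.8 - j1658 Ω.
Step 4 — Parallel with input shunt Z1: Z_in = Z1 || (Z2 + Z3) = 196.8 - j23.7 Ω = 198.2∠-6.9° Ω.
Step 5 — Power factor: PF = cos(φ) = Re(Z)/|Z| = 196.8/198.22 = 0.9928.
Step 6 — Type: Im(Z) = -23.7 ⇒ leading (phase φ = -6.9°).

PF = 0.9928 (leading, φ = -6.9°)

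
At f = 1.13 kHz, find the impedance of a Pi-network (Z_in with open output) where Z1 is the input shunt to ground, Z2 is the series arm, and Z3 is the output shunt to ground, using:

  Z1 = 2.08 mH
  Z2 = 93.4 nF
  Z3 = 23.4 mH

Step 1 — Angular frequency: ω = 2π·f = 2π·1130 = 7100 rad/s.
Step 2 — Component impedances:
  Z1: Z = jωL = j·7100·0.00208 = 0 + j14.77 Ω
  Z2: Z = 1/(jωC) = -j/(ω·C) = 0 - j1508 Ω
  Z3: Z = jωL = j·7100·0.0234 = 0 + j166.1 Ω
Step 3 — With open output, the series arm Z2 and the output shunt Z3 appear in series to ground: Z2 + Z3 = 0 - j1342 Ω.
Step 4 — Parallel with input shunt Z1: Z_in = Z1 || (Z2 + Z3) = 0 + j14.93 Ω = 14.93∠90.0° Ω.

Z = 0 + j14.93 Ω = 14.93∠90.0° Ω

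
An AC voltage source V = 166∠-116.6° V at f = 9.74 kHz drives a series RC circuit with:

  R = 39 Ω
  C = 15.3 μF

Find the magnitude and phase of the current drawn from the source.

Step 1 — Angular frequency: ω = 2π·f = 2π·9740 = 6.12e+04 rad/s.
Step 2 — Component impedances:
  R: Z = R = 39 Ω
  C: Z = 1/(jωC) = -j/(ω·C) = 0 - j1.068 Ω
Step 3 — Series combination: Z_total = R + C = 39 - j1.068 Ω = 39.01∠-1.6° Ω.
Step 4 — Source phasor: V = 166∠-116.6° V = -74.33 - j148.4 V.
Step 5 — Ohm's law: I = V / Z_total = (-74.33 - j148.4) / (39 - j1.068) = -1.8 - j3.855 A.
Step 6 — Convert to polar: |I| = 4.255 A, ∠I = -115.0°.

I = 4.255∠-115.0° A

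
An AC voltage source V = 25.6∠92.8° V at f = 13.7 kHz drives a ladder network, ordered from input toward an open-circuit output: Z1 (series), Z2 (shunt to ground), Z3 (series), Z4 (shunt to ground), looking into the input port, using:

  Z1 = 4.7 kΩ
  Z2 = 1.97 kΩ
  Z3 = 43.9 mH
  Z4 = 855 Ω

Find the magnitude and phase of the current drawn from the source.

Step 1 — Angular frequency: ω = 2π·f = 2π·1.37e+04 = 8.608e+04 rad/s.
Step 2 — Component impedances:
  Z1: Z = R = 4700 Ω
  Z2: Z = R = 1970 Ω
  Z3: Z = jωL = j·8.608e+04·0.0439 = 0 + j3779 Ω
  Z4: Z = R = 855 Ω
Step 3 — Ladder network (open output): work backward from the far end, alternating series and parallel combinations. Z_in = 6177 + j658.8 Ω = 6213∠6.1° Ω.
Step 4 — Source phasor: V = 25.6∠92.8° V = -1.251 + j25.57 V.
Step 5 — Ohm's law: I = V / Z_total = (-1.251 + j25.57) / (6177 + j658.8) = 0.0002363 + j0.004114 A.
Step 6 — Convert to polar: |I| = 0.004121 A, ∠I = 86.7°.

I = 0.004121∠86.7° A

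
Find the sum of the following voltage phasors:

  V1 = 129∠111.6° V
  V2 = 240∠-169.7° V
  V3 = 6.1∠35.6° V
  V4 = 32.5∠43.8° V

Step 1 — Convert each phasor to rectangular form:
  V1 = 129·(cos(111.6°) + j·sin(111.6°)) = -47.49 + j119.9 V
  V2 = 240·(cos(-169.7°) + j·sin(-169.7°)) = -236.1 - j42.91 V
  V3 = 6.1·(cos(35.6°) + j·sin(35.6°)) = 4.96 + j3.551 V
  V4 = 32.5·(cos(43.8°) + j·sin(43.8°)) = 23.46 + j22.49 V
Step 2 — Sum components: V_total = -255.2 + j103.1 V.
Step 3 — Convert to polar: |V_total| = 275.2 V, ∠V_total = 158.0°.

V_total = 275.2∠158.0° V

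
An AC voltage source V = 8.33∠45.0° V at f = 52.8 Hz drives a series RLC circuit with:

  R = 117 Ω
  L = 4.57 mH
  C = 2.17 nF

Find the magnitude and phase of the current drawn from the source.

Step 1 — Angular frequency: ω = 2π·f = 2π·52.8 = 331.8 rad/s.
Step 2 — Component impedances:
  R: Z = R = 117 Ω
  L: Z = jωL = j·331.8·0.00457 = 0 + j1.516 Ω
  C: Z = 1/(jωC) = -j/(ω·C) = 0 - j1.389e+06 Ω
Step 3 — Series combination: Z_total = R + L + C = 117 - j1.389e+06 Ω = 1.389e+06∠-90.0° Ω.
Step 4 — Source phasor: V = 8.33∠45.0° V = 5.89 + j5.89 V.
Step 5 — Ohm's law: I = V / Z_total = (5.89 + j5.89) / (117 - j1.389e+06) = -4.24e-06 + j4.241e-06 A.
Step 6 — Convert to polar: |I| = 5.997e-06 A, ∠I = 135.0°.

I = 5.997e-06∠135.0° A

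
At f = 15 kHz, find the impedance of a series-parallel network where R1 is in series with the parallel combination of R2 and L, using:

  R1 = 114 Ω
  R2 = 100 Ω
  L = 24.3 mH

Step 1 — Angular frequency: ω = 2π·f = 2π·1.5e+04 = 9.425e+04 rad/s.
Step 2 — Component impedances:
  R1: Z = R = 114 Ω
  R2: Z = R = 100 Ω
  L: Z = jωL = j·9.425e+04·0.0243 = 0 + j2290 Ω
Step 3 — Parallel branch: R2 || L = 1/(1/R2 + 1/L) = 99.81 + j4.358 Ω.
Step 4 — Series with R1: Z_total = R1 + (R2 || L) = 213.8 + j4.358 Ω = 213.9∠1.2° Ω.

Z = 213.8 + j4.358 Ω = 213.9∠1.2° Ω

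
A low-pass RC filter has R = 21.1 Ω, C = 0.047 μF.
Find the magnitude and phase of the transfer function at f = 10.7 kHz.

Step 1 — Angular frequency: ω = 2π·1.07e+04 = 6.723e+04 rad/s.
Step 2 — Transfer function: H(jω) = 1/(1 + jωRC).
Step 3 — Denominator: 1 + jωRC = 1 + j·6.723e+04·21.1·4.7e-08 = 1 + j0.06667.
Step 4 — H = 0.9956 - j0.06638.
Step 5 — Magnitude: |H| = 0.9978 (-0.0 dB); phase: φ = -3.8°.

|H| = 0.9978 (-0.0 dB), φ = -3.8°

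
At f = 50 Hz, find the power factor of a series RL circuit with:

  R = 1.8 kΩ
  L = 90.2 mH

Step 1 — Angular frequency: ω = 2π·f = 2π·50 = 314.2 rad/s.
Step 2 — Component impedances:
  R: Z = R = 1800 Ω
  L: Z = jωL = j·314.2·0.0902 = 0 + j28.34 Ω
Step 3 — Series combination: Z_total = R + L = 1800 + j28.34 Ω = 1800∠0.9° Ω.
Step 4 — Power factor: PF = cos(φ) = Re(Z)/|Z| = 1800/1800.2 = 0.9999.
Step 5 — Type: Im(Z) = 28.34 ⇒ lagging (phase φ = 0.9°).

PF = 0.9999 (lagging, φ = 0.9°)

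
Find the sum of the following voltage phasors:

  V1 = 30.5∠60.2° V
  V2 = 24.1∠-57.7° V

Step 1 — Convert each phasor to rectangular form:
  V1 = 30.5·(cos(60.2°) + j·sin(60.2°)) = 15.16 + j26.47 V
  V2 = 24.1·(cos(-57.7°) + j·sin(-57.7°)) = 12.88 - j20.37 V
Step 2 — Sum components: V_total = 28.04 + j6.096 V.
Step 3 — Convert to polar: |V_total| = 28.69 V, ∠V_total = 12.3°.

V_total = 28.69∠12.3° V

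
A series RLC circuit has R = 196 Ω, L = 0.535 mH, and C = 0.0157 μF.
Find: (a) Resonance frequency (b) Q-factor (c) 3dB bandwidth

Step 1 — Resonance condition Im(Z)=0 gives ω₀ = 1/√(LC).
Step 2 — ω₀ = 1/√(0.000535·1.57e-08) = 3.45e+05 rad/s.
Step 3 — f₀ = ω₀/(2π) = 5.492e+04 Hz.
Step 4 — Series Q: Q = ω₀L/R = 3.45e+05·0.000535/196 = 0.9418.
Step 5 — 3dB bandwidth: Δω = ω₀/Q = 3.664e+05 rad/s; BW = Δω/(2π) = 5.831e+04 Hz.

(a) f₀ = 5.492e+04 Hz  (b) Q = 0.9418  (c) BW = 5.831e+04 Hz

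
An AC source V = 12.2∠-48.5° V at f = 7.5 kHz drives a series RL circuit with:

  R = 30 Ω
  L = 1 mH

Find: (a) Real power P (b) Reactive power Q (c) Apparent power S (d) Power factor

Step 1 — Angular frequency: ω = 2π·f = 2π·7500 = 4.712e+04 rad/s.
Step 2 — Component impedances:
  R: Z = R = 30 Ω
  L: Z = jωL = j·4.712e+04·0.001 = 0 + j47.12 Ω
Step 3 — Series combination: Z_total = R + L = 30 + j47.12 Ω = 55.86∠57.5° Ω.
Step 4 — Source phasor: V = 12.2∠-48.5° V = 8.084 - j9.137 V.
Step 5 — Current: I = V / Z = -0.06026 - j0.2099 A = 0.2184∠-106.0° A.
Step 6 — Complex power: S = V·I* = 1.431 + j2.248 VA.
Step 7 — Real power: P = Re(S) = 1.431 W.
Step 8 — Reactive power: Q = Im(S) = 2.248 VAR.
Step 9 — Apparent power: |S| = 2.664 VA.
Step 10 — Power factor: PF = P/|S| = 0.537 (lagging).

(a) P = 1.431 W  (b) Q = 2.248 VAR  (c) S = 2.664 VA  (d) PF = 0.537 (lagging)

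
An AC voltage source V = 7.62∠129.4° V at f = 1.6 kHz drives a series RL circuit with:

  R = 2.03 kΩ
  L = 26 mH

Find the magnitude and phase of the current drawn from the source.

Step 1 — Angular frequency: ω = 2π·f = 2π·1600 = 1.005e+04 rad/s.
Step 2 — Component impedances:
  R: Z = R = 2030 Ω
  L: Z = jωL = j·1.005e+04·0.026 = 0 + j261.4 Ω
Step 3 — Series combination: Z_total = R + L = 2030 + j261.4 Ω = 2047∠7.3° Ω.
Step 4 — Source phasor: V = 7.62∠129.4° V = -4.837 + j5.888 V.
Step 5 — Ohm's law: I = V / Z_total = (-4.837 + j5.888) / (2030 + j261.4) = -0.001976 + j0.003155 A.
Step 6 — Convert to polar: |I| = 0.003723 A, ∠I = 122.1°.

I = 0.003723∠122.1° A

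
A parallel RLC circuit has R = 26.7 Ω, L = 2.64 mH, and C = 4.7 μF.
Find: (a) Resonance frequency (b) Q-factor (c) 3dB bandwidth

Step 1 — Resonance: ω₀ = 1/√(LC) = 1/√(0.00264·4.7e-06) = 8977 rad/s.
Step 2 — f₀ = ω₀/(2π) = 1429 Hz.
Step 3 — Parallel Q: Q = R/(ω₀L) = 26.7/(8977·0.00264) = 1.127.
Step 4 — Bandwidth: Δω = ω₀/Q = 7969 rad/s; BW = Δω/(2π) = 1268 Hz.

(a) f₀ = 1429 Hz  (b) Q = 1.127  (c) BW = 1268 Hz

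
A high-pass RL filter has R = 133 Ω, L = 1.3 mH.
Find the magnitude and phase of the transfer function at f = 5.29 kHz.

Step 1 — Angular frequency: ω = 2π·5290 = 3.324e+04 rad/s.
Step 2 — Transfer function: H(jω) = jωL/(R + jωL).
Step 3 — Numerator jωL = j·43.21; denominator R + jωL = 133 + j43.21.
Step 4 — H = 0.09547 + j0.2939.
Step 5 — Magnitude: |H| = 0.309 (-10.2 dB); phase: φ = 72.0°.

|H| = 0.309 (-10.2 dB), φ = 72.0°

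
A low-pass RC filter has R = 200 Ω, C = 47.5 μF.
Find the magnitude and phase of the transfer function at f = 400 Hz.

Step 1 — Angular frequency: ω = 2π·400 = 2513 rad/s.
Step 2 — Transfer function: H(jω) = 1/(1 + jωRC).
Step 3 — Denominator: 1 + jωRC = 1 + j·2513·200·4.75e-05 = 1 + j23.88.
Step 4 — H = 0.001751 - j0.04181.
Step 5 — Magnitude: |H| = 0.04185 (-27.6 dB); phase: φ = -87.6°.

|H| = 0.04185 (-27.6 dB), φ = -87.6°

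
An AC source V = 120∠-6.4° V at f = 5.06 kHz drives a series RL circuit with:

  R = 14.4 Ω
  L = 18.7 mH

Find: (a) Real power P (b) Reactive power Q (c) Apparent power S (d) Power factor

Step 1 — Angular frequency: ω = 2π·f = 2π·5060 = 3.179e+04 rad/s.
Step 2 — Component impedances:
  R: Z = R = 14.4 Ω
  L: Z = jωL = j·3.179e+04·0.0187 = 0 + j594.5 Ω
Step 3 — Series combination: Z_total = R + L = 14.4 + j594.5 Ω = 594.7∠88.6° Ω.
Step 4 — Source phasor: V = 120∠-6.4° V = 119.3 - j13.38 V.
Step 5 — Current: I = V / Z = -0.01763 - j0.201 A = 0.2018∠-95.0° A.
Step 6 — Complex power: S = V·I* = 0.5863 + j24.21 VA.
Step 7 — Real power: P = Re(S) = 0.5863 W.
Step 8 — Reactive power: Q = Im(S) = 24.21 VAR.
Step 9 — Apparent power: |S| = 24.21 VA.
Step 10 — Power factor: PF = P/|S| = 0.02421 (lagging).

(a) P = 0.5863 W  (b) Q = 24.21 VAR  (c) S = 24.21 VA  (d) PF = 0.02421 (lagging)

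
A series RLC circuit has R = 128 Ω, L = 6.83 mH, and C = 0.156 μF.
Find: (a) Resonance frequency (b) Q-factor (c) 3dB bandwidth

Step 1 — Resonance condition Im(Z)=0 gives ω₀ = 1/√(LC).
Step 2 — ω₀ = 1/√(0.00683·1.56e-07) = 3.064e+04 rad/s.
Step 3 — f₀ = ω₀/(2π) = 4876 Hz.
Step 4 — Series Q: Q = ω₀L/R = 3.064e+04·0.00683/128 = 1.635.
Step 5 — 3dB bandwidth: Δω = ω₀/Q = 1.874e+04 rad/s; BW = Δω/(2π) = 2983 Hz.

(a) f₀ = 4876 Hz  (b) Q = 1.635  (c) BW = 2983 Hz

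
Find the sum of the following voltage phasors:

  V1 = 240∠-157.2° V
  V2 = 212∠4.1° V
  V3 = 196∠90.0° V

Step 1 — Convert each phasor to rectangular form:
  V1 = 240·(cos(-157.2°) + j·sin(-157.2°)) = -221.2 - j93 V
  V2 = 212·(cos(4.1°) + j·sin(4.1°)) = 211.5 + j15.16 V
  V3 = 196·(cos(90.0°) + j·sin(90.0°)) = 0 + j196 V
Step 2 — Sum components: V_total = -9.79 + j118.2 V.
Step 3 — Convert to polar: |V_total| = 118.6 V, ∠V_total = 94.7°.

V_total = 118.6∠94.7° V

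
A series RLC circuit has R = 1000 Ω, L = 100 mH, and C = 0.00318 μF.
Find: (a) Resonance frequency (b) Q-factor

Step 1 — Resonance condition Im(Z)=0 gives ω₀ = 1/√(LC).
Step 2 — ω₀ = 1/√(0.1·3.18e-09) = 5.608e+04 rad/s.
Step 3 — f₀ = ω₀/(2π) = 8925 Hz.
Step 4 — Series Q: Q = ω₀L/R = 5.608e+04·0.1/1000 = 5.608.

(a) f₀ = 8925 Hz  (b) Q = 5.608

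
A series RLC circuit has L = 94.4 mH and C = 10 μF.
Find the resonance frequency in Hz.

Step 1 — Resonance condition Im(Z)=0 gives ω₀ = 1/√(LC).
Step 2 — ω₀ = 1/√(0.0944·1e-05) = 1029 rad/s.
Step 3 — f₀ = ω₀/(2π) = 163.8 Hz.

f₀ = 163.8 Hz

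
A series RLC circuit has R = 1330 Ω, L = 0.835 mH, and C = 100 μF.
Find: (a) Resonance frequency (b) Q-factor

Step 1 — Resonance condition Im(Z)=0 gives ω₀ = 1/√(LC).
Step 2 — ω₀ = 1/√(0.000835·0.0001) = 3461 rad/s.
Step 3 — f₀ = ω₀/(2π) = 550.8 Hz.
Step 4 — Series Q: Q = ω₀L/R = 3461·0.000835/1330 = 0.002173.

(a) f₀ = 550.8 Hz  (b) Q = 0.002173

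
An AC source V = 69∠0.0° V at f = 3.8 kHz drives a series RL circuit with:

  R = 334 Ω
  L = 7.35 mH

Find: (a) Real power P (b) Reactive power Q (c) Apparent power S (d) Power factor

Step 1 — Angular frequency: ω = 2π·f = 2π·3800 = 2.388e+04 rad/s.
Step 2 — Component impedances:
  R: Z = R = 334 Ω
  L: Z = jωL = j·2.388e+04·0.00735 = 0 + j175.5 Ω
Step 3 — Series combination: Z_total = R + L = 334 + j175.5 Ω = 377.3∠27.7° Ω.
Step 4 — Source phasor: V = 69∠0.0° V = 69 V.
Step 5 — Current: I = V / Z = 0.1619 - j0.08506 A = 0.1829∠-27.7° A.
Step 6 — Complex power: S = V·I* = 11.17 + j5.869 VA.
Step 7 — Real power: P = Re(S) = 11.17 W.
Step 8 — Reactive power: Q = Im(S) = 5.869 VAR.
Step 9 — Apparent power: |S| = 12.62 VA.
Step 10 — Power factor: PF = P/|S| = 0.8852 (lagging).

(a) P = 11.17 W  (b) Q = 5.869 VAR  (c) S = 12.62 VA  (d) PF = 0.8852 (lagging)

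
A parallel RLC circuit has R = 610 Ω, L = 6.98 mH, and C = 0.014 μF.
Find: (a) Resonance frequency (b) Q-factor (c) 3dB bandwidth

Step 1 — Resonance: ω₀ = 1/√(LC) = 1/√(0.00698·1.4e-08) = 1.012e+05 rad/s.
Step 2 — f₀ = ω₀/(2π) = 1.61e+04 Hz.
Step 3 — Parallel Q: Q = R/(ω₀L) = 610/(1.012e+05·0.00698) = 0.8639.
Step 4 — Bandwidth: Δω = ω₀/Q = 1.171e+05 rad/s; BW = Δω/(2π) = 1.864e+04 Hz.

(a) f₀ = 1.61e+04 Hz  (b) Q = 0.8639  (c) BW = 1.864e+04 Hz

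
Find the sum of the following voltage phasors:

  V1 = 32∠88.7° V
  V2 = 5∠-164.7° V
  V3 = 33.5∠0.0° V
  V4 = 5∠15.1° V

Step 1 — Convert each phasor to rectangular form:
  V1 = 32·(cos(88.7°) + j·sin(88.7°)) = 0.726 + j31.99 V
  V2 = 5·(cos(-164.7°) + j·sin(-164.7°)) = -4.823 - j1.319 V
  V3 = 33.5·(cos(0.0°) + j·sin(0.0°)) = 33.5 V
  V4 = 5·(cos(15.1°) + j·sin(15.1°)) = 4.827 + j1.303 V
Step 2 — Sum components: V_total = 34.23 + j31.97 V.
Step 3 — Convert to polar: |V_total| = 46.84 V, ∠V_total = 43.0°.

V_total = 46.84∠43.0° V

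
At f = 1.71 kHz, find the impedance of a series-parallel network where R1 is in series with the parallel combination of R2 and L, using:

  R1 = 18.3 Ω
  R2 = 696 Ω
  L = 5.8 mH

Step 1 — Angular frequency: ω = 2π·f = 2π·1710 = 1.074e+04 rad/s.
Step 2 — Component impedances:
  R1: Z = R = 18.3 Ω
  R2: Z = R = 696 Ω
  L: Z = jωL = j·1.074e+04·0.0058 = 0 + j62.32 Ω
Step 3 — Parallel branch: R2 || L = 1/(1/R2 + 1/L) = 5.535 + j61.82 Ω.
Step 4 — Series with R1: Z_total = R1 + (R2 || L) = 23.84 + j61.82 Ω = 66.26∠68.9° Ω.

Z = 23.84 + j61.82 Ω = 66.26∠68.9° Ω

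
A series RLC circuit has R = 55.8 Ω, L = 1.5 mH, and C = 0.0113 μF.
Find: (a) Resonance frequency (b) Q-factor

Step 1 — Resonance condition Im(Z)=0 gives ω₀ = 1/√(LC).
Step 2 — ω₀ = 1/√(0.0015·1.13e-08) = 2.429e+05 rad/s.
Step 3 — f₀ = ω₀/(2π) = 3.866e+04 Hz.
Step 4 — Series Q: Q = ω₀L/R = 2.429e+05·0.0015/55.8 = 6.529.

(a) f₀ = 3.866e+04 Hz  (b) Q = 6.529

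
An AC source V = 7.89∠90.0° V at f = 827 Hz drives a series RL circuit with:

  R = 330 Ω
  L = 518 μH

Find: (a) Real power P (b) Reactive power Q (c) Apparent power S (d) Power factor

Step 1 — Angular frequency: ω = 2π·f = 2π·827 = 5196 rad/s.
Step 2 — Component impedances:
  R: Z = R = 330 Ω
  L: Z = jωL = j·5196·0.000518 = 0 + j2.692 Ω
Step 3 — Series combination: Z_total = R + L = 330 + j2.692 Ω = 330∠0.5° Ω.
Step 4 — Source phasor: V = 7.89∠90.0° V = 0 + j7.89 V.
Step 5 — Current: I = V / Z = 0.000195 + j0.02391 A = 0.02391∠89.5° A.
Step 6 — Complex power: S = V·I* = 0.1886 + j0.001539 VA.
Step 7 — Real power: P = Re(S) = 0.1886 W.
Step 8 — Reactive power: Q = Im(S) = 0.001539 VAR.
Step 9 — Apparent power: |S| = 0.1886 VA.
Step 10 — Power factor: PF = P/|S| = 1 (lagging).

(a) P = 0.1886 W  (b) Q = 0.001539 VAR  (c) S = 0.1886 VA  (d) PF = 1 (lagging)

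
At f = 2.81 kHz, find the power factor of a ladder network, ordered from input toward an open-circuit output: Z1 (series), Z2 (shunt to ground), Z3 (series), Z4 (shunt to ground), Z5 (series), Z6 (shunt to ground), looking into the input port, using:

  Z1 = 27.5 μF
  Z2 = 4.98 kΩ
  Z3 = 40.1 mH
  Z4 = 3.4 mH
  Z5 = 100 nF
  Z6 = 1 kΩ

Step 1 — Angular frequency: ω = 2π·f = 2π·2810 = 1.766e+04 rad/s.
Step 2 — Component impedances:
  Z1: Z = 1/(jωC) = -j/(ω·C) = 0 - j2.06 Ω
  Z2: Z = R = 4980 Ω
  Z3: Z = jωL = j·1.766e+04·0.0401 = 0 + j708 Ω
  Z4: Z = jωL = j·1.766e+04·0.0034 = 0 + j60.03 Ω
  Z5: Z = 1/(jωC) = -j/(ω·C) = 0 - j566.4 Ω
  Z6: Z = R = 1000 Ω
Step 3 — Ladder network (open output): work backward from the far end, alternating series and parallel combinations. Z_in = 118.8 + j748.6 Ω = 758∠81.0° Ω.
Step 4 — Power factor: PF = cos(φ) = Re(Z)/|Z| = 118.8/758 = 0.1567.
Step 5 — Type: Im(Z) = 748.6 ⇒ lagging (phase φ = 81.0°).

PF = 0.1567 (lagging, φ = 81.0°)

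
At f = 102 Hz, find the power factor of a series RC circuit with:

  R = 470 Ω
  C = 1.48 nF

Step 1 — Angular frequency: ω = 2π·f = 2π·102 = 640.9 rad/s.
Step 2 — Component impedances:
  R: Z = R = 470 Ω
  C: Z = 1/(jωC) = -j/(ω·C) = 0 - j1.054e+06 Ω
Step 3 — Series combination: Z_total = R + C = 470 - j1.054e+06 Ω = 1.054e+06∠-90.0° Ω.
Step 4 — Power factor: PF = cos(φ) = Re(Z)/|Z| = 470/1.0543e+06 = 0.0004458.
Step 5 — Type: Im(Z) = -1.054e+06 ⇒ leading (phase φ = -90.0°).

PF = 0.0004458 (leading, φ = -90.0°)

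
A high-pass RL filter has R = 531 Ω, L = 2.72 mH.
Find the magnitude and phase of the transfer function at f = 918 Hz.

Step 1 — Angular frequency: ω = 2π·918 = 5768 rad/s.
Step 2 — Transfer function: H(jω) = jωL/(R + jωL).
Step 3 — Numerator jωL = j·15.69; denominator R + jωL = 531 + j15.69.
Step 4 — H = 0.0008722 + j0.02952.
Step 5 — Magnitude: |H| = 0.02953 (-30.6 dB); phase: φ = 88.3°.

|H| = 0.02953 (-30.6 dB), φ = 88.3°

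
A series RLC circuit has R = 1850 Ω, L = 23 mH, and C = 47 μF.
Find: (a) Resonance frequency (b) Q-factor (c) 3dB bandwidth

Step 1 — Resonance: ω₀ = 1/√(LC) = 1/√(0.023·4.7e-05) = 961.8 rad/s.
Step 2 — f₀ = ω₀/(2π) = 153.1 Hz.
Step 3 — Series Q: Q = ω₀L/R = 961.8·0.023/1850 = 0.01196.
Step 4 — Bandwidth: Δω = ω₀/Q = 8.043e+04 rad/s; BW = Δω/(2π) = 1.28e+04 Hz.

(a) f₀ = 153.1 Hz  (b) Q = 0.01196  (c) BW = 1.28e+04 Hz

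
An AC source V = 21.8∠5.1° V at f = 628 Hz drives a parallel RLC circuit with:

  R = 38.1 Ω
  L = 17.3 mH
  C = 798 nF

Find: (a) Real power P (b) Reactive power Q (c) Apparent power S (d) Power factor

Step 1 — Angular frequency: ω = 2π·f = 2π·628 = 3946 rad/s.
Step 2 — Component impedances:
  R: Z = R = 38.1 Ω
  L: Z = jωL = j·3946·0.0173 = 0 + j68.26 Ω
  C: Z = 1/(jωC) = -j/(ω·C) = 0 - j317.6 Ω
Step 3 — Parallel combination: 1/Z_total = 1/R + 1/L + 1/C; Z_total = 31.96 + j14.01 Ω = 34.9∠23.7° Ω.
Step 4 — Source phasor: V = 21.8∠5.1° V = 21.71 + j1.938 V.
Step 5 — Current: I = V / Z = 0.5922 - j0.1989 A = 0.6247∠-18.6° A.
Step 6 — Complex power: S = V·I* = 12.47 + j5.465 VA.
Step 7 — Real power: P = Re(S) = 12.47 W.
Step 8 — Reactive power: Q = Im(S) = 5.465 VAR.
Step 9 — Apparent power: |S| = 13.62 VA.
Step 10 — Power factor: PF = P/|S| = 0.9159 (lagging).

(a) P = 12.47 W  (b) Q = 5.465 VAR  (c) S = 13.62 VA  (d) PF = 0.9159 (lagging)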